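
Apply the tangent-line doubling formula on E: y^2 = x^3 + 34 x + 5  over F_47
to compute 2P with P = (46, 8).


Doubling: s = (3 x1^2 + a) / (2 y1)
s = (3*46^2 + 34) / (2*8) mod 47 = 17
x3 = s^2 - 2 x1 mod 47 = 17^2 - 2*46 = 9
y3 = s (x1 - x3) - y1 mod 47 = 17 * (46 - 9) - 8 = 10

2P = (9, 10)


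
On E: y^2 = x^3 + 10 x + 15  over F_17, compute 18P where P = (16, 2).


k = 18 = 10010_2 (binary, LSB first: 01001)
Double-and-add from P = (16, 2):
  bit 0 = 0: acc unchanged = O
  bit 1 = 1: acc = O + (3, 2) = (3, 2)
  bit 2 = 0: acc unchanged = (3, 2)
  bit 3 = 0: acc unchanged = (3, 2)
  bit 4 = 1: acc = (3, 2) + (13, 9) = (2, 14)

18P = (2, 14)


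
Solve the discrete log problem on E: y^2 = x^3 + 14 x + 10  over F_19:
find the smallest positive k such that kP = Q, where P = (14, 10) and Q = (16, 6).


Enumerate multiples of P until we hit Q = (16, 6):
  1P = (14, 10)
  2P = (8, 11)
  3P = (6, 14)
  4P = (4, 4)
  5P = (12, 14)
  6P = (16, 13)
  7P = (15, 17)
  8P = (1, 5)
  9P = (1, 14)
  10P = (15, 2)
  11P = (16, 6)
Match found at i = 11.

k = 11


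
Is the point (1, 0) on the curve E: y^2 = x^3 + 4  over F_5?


Check whether y^2 = x^3 + 0 x + 4 (mod 5) for (x, y) = (1, 0).
LHS: y^2 = 0^2 mod 5 = 0
RHS: x^3 + 0 x + 4 = 1^3 + 0*1 + 4 mod 5 = 0
LHS = RHS

Yes, on the curve


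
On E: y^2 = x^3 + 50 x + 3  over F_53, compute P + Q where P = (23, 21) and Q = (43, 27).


P != Q, so use the chord formula.
s = (y2 - y1) / (x2 - x1) = (6) / (20) mod 53 = 48
x3 = s^2 - x1 - x2 mod 53 = 48^2 - 23 - 43 = 12
y3 = s (x1 - x3) - y1 mod 53 = 48 * (23 - 12) - 21 = 30

P + Q = (12, 30)


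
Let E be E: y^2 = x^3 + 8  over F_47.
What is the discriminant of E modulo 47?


4 a^3 + 27 b^2 = 4*0^3 + 27*8^2 = 0 + 1728 = 1728
Delta = -16 * (1728) = -27648
Delta mod 47 = 35

Delta = 35 (mod 47)


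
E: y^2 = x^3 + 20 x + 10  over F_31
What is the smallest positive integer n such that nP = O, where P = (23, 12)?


Compute successive multiples of P until we hit O:
  1P = (23, 12)
  2P = (26, 8)
  3P = (1, 0)
  4P = (26, 23)
  5P = (23, 19)
  6P = O

ord(P) = 6


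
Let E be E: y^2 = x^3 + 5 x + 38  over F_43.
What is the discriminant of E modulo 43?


4 a^3 + 27 b^2 = 4*5^3 + 27*38^2 = 500 + 38988 = 39488
Delta = -16 * (39488) = -631808
Delta mod 43 = 34

Delta = 34 (mod 43)


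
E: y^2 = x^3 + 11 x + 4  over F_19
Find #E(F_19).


For each x in F_19, count y with y^2 = x^3 + 11 x + 4 mod 19:
  x = 0: RHS = 4, y in [2, 17]  -> 2 point(s)
  x = 1: RHS = 16, y in [4, 15]  -> 2 point(s)
  x = 3: RHS = 7, y in [8, 11]  -> 2 point(s)
  x = 4: RHS = 17, y in [6, 13]  -> 2 point(s)
  x = 6: RHS = 1, y in [1, 18]  -> 2 point(s)
  x = 7: RHS = 6, y in [5, 14]  -> 2 point(s)
  x = 13: RHS = 7, y in [8, 11]  -> 2 point(s)
  x = 16: RHS = 1, y in [1, 18]  -> 2 point(s)
  x = 18: RHS = 11, y in [7, 12]  -> 2 point(s)
Affine points: 18. Add the point at infinity: total = 19.

#E(F_19) = 19


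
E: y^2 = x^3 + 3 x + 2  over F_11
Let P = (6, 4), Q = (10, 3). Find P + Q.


P != Q, so use the chord formula.
s = (y2 - y1) / (x2 - x1) = (10) / (4) mod 11 = 8
x3 = s^2 - x1 - x2 mod 11 = 8^2 - 6 - 10 = 4
y3 = s (x1 - x3) - y1 mod 11 = 8 * (6 - 4) - 4 = 1

P + Q = (4, 1)


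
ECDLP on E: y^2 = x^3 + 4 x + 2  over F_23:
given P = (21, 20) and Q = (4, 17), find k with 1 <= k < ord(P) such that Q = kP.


Enumerate multiples of P until we hit Q = (4, 17):
  1P = (21, 20)
  2P = (6, 9)
  3P = (4, 17)
Match found at i = 3.

k = 3


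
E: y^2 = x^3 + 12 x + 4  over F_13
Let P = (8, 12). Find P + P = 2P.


Doubling: s = (3 x1^2 + a) / (2 y1)
s = (3*8^2 + 12) / (2*12) mod 13 = 2
x3 = s^2 - 2 x1 mod 13 = 2^2 - 2*8 = 1
y3 = s (x1 - x3) - y1 mod 13 = 2 * (8 - 1) - 12 = 2

2P = (1, 2)


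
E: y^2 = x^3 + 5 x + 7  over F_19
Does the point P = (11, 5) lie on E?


Check whether y^2 = x^3 + 5 x + 7 (mod 19) for (x, y) = (11, 5).
LHS: y^2 = 5^2 mod 19 = 6
RHS: x^3 + 5 x + 7 = 11^3 + 5*11 + 7 mod 19 = 6
LHS = RHS

Yes, on the curve


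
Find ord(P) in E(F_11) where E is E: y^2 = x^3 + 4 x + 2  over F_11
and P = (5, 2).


Compute successive multiples of P until we hit O:
  1P = (5, 2)
  2P = (4, 4)
  3P = (6, 0)
  4P = (4, 7)
  5P = (5, 9)
  6P = O

ord(P) = 6


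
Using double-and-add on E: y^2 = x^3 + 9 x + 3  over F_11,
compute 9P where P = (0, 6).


k = 9 = 1001_2 (binary, LSB first: 1001)
Double-and-add from P = (0, 6):
  bit 0 = 1: acc = O + (0, 6) = (0, 6)
  bit 1 = 0: acc unchanged = (0, 6)
  bit 2 = 0: acc unchanged = (0, 6)
  bit 3 = 1: acc = (0, 6) + (8, 9) = (4, 9)

9P = (4, 9)


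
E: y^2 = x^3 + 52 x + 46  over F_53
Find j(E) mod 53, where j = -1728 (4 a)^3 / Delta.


Delta = -16(4 a^3 + 27 b^2) mod 53 = 43
-1728 * (4 a)^3 = -1728 * (4*52)^3 mod 53 = 34
j = 34 * 43^(-1) mod 53 = 39

j = 39 (mod 53)


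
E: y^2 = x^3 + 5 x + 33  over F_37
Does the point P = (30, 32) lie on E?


Check whether y^2 = x^3 + 5 x + 33 (mod 37) for (x, y) = (30, 32).
LHS: y^2 = 32^2 mod 37 = 25
RHS: x^3 + 5 x + 33 = 30^3 + 5*30 + 33 mod 37 = 25
LHS = RHS

Yes, on the curve


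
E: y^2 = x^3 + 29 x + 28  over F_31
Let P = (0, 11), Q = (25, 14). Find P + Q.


P != Q, so use the chord formula.
s = (y2 - y1) / (x2 - x1) = (3) / (25) mod 31 = 15
x3 = s^2 - x1 - x2 mod 31 = 15^2 - 0 - 25 = 14
y3 = s (x1 - x3) - y1 mod 31 = 15 * (0 - 14) - 11 = 27

P + Q = (14, 27)


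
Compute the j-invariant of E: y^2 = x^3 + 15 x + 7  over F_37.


Delta = -16(4 a^3 + 27 b^2) mod 37 = 2
-1728 * (4 a)^3 = -1728 * (4*15)^3 mod 37 = 8
j = 8 * 2^(-1) mod 37 = 4

j = 4 (mod 37)


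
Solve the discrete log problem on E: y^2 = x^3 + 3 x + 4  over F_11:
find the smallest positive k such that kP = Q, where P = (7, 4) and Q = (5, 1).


Enumerate multiples of P until we hit Q = (5, 1):
  1P = (7, 4)
  2P = (0, 9)
  3P = (9, 10)
  4P = (4, 5)
  5P = (5, 10)
  6P = (8, 10)
  7P = (10, 0)
  8P = (8, 1)
  9P = (5, 1)
Match found at i = 9.

k = 9


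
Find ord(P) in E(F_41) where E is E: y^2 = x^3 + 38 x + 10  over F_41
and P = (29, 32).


Compute successive multiples of P until we hit O:
  1P = (29, 32)
  2P = (26, 40)
  3P = (25, 12)
  4P = (12, 12)
  5P = (36, 8)
  6P = (7, 39)
  7P = (4, 29)
  8P = (13, 6)
  ... (continuing to 41P)
  41P = O

ord(P) = 41


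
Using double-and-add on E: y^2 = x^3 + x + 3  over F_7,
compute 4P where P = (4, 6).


k = 4 = 100_2 (binary, LSB first: 001)
Double-and-add from P = (4, 6):
  bit 0 = 0: acc unchanged = O
  bit 1 = 0: acc unchanged = O
  bit 2 = 1: acc = O + (6, 6) = (6, 6)

4P = (6, 6)


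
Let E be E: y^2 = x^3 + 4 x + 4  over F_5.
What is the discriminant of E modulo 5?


4 a^3 + 27 b^2 = 4*4^3 + 27*4^2 = 256 + 432 = 688
Delta = -16 * (688) = -11008
Delta mod 5 = 2

Delta = 2 (mod 5)


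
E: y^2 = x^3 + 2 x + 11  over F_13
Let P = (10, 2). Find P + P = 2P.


Doubling: s = (3 x1^2 + a) / (2 y1)
s = (3*10^2 + 2) / (2*2) mod 13 = 4
x3 = s^2 - 2 x1 mod 13 = 4^2 - 2*10 = 9
y3 = s (x1 - x3) - y1 mod 13 = 4 * (10 - 9) - 2 = 2

2P = (9, 2)


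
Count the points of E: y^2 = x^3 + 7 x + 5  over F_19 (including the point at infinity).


For each x in F_19, count y with y^2 = x^3 + 7 x + 5 mod 19:
  x = 0: RHS = 5, y in [9, 10]  -> 2 point(s)
  x = 6: RHS = 16, y in [4, 15]  -> 2 point(s)
  x = 7: RHS = 17, y in [6, 13]  -> 2 point(s)
  x = 10: RHS = 11, y in [7, 12]  -> 2 point(s)
  x = 11: RHS = 7, y in [8, 11]  -> 2 point(s)
  x = 14: RHS = 16, y in [4, 15]  -> 2 point(s)
  x = 18: RHS = 16, y in [4, 15]  -> 2 point(s)
Affine points: 14. Add the point at infinity: total = 15.

#E(F_19) = 15


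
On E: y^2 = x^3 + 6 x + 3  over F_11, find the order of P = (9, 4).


Compute successive multiples of P until we hit O:
  1P = (9, 4)
  2P = (7, 6)
  3P = (7, 5)
  4P = (9, 7)
  5P = O

ord(P) = 5


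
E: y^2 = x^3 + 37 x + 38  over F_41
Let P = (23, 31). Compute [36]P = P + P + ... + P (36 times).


k = 36 = 100100_2 (binary, LSB first: 001001)
Double-and-add from P = (23, 31):
  bit 0 = 0: acc unchanged = O
  bit 1 = 0: acc unchanged = O
  bit 2 = 1: acc = O + (20, 39) = (20, 39)
  bit 3 = 0: acc unchanged = (20, 39)
  bit 4 = 0: acc unchanged = (20, 39)
  bit 5 = 1: acc = (20, 39) + (15, 14) = (31, 29)

36P = (31, 29)


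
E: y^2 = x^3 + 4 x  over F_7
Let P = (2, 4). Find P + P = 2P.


Doubling: s = (3 x1^2 + a) / (2 y1)
s = (3*2^2 + 4) / (2*4) mod 7 = 2
x3 = s^2 - 2 x1 mod 7 = 2^2 - 2*2 = 0
y3 = s (x1 - x3) - y1 mod 7 = 2 * (2 - 0) - 4 = 0

2P = (0, 0)


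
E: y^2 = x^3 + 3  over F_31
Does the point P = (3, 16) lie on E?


Check whether y^2 = x^3 + 0 x + 3 (mod 31) for (x, y) = (3, 16).
LHS: y^2 = 16^2 mod 31 = 8
RHS: x^3 + 0 x + 3 = 3^3 + 0*3 + 3 mod 31 = 30
LHS != RHS

No, not on the curve


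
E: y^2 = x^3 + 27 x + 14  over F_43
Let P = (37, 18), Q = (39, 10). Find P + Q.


P != Q, so use the chord formula.
s = (y2 - y1) / (x2 - x1) = (35) / (2) mod 43 = 39
x3 = s^2 - x1 - x2 mod 43 = 39^2 - 37 - 39 = 26
y3 = s (x1 - x3) - y1 mod 43 = 39 * (37 - 26) - 18 = 24

P + Q = (26, 24)


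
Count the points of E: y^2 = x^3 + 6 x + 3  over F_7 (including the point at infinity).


For each x in F_7, count y with y^2 = x^3 + 6 x + 3 mod 7:
  x = 2: RHS = 2, y in [3, 4]  -> 2 point(s)
  x = 4: RHS = 0, y in [0]  -> 1 point(s)
  x = 5: RHS = 4, y in [2, 5]  -> 2 point(s)
Affine points: 5. Add the point at infinity: total = 6.

#E(F_7) = 6


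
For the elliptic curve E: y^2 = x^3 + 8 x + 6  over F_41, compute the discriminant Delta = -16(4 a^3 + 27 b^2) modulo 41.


4 a^3 + 27 b^2 = 4*8^3 + 27*6^2 = 2048 + 972 = 3020
Delta = -16 * (3020) = -48320
Delta mod 41 = 19

Delta = 19 (mod 41)


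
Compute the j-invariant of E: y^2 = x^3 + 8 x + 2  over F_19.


Delta = -16(4 a^3 + 27 b^2) mod 19 = 8
-1728 * (4 a)^3 = -1728 * (4*8)^3 mod 19 = 12
j = 12 * 8^(-1) mod 19 = 11

j = 11 (mod 19)


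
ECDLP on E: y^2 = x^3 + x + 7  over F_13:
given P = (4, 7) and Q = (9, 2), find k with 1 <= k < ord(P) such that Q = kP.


Enumerate multiples of P until we hit Q = (9, 2):
  1P = (4, 7)
  2P = (1, 10)
  3P = (9, 11)
  4P = (10, 9)
  5P = (2, 11)
  6P = (11, 7)
  7P = (11, 6)
  8P = (2, 2)
  9P = (10, 4)
  10P = (9, 2)
Match found at i = 10.

k = 10


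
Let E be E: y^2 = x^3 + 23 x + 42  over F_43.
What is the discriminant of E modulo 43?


4 a^3 + 27 b^2 = 4*23^3 + 27*42^2 = 48668 + 47628 = 96296
Delta = -16 * (96296) = -1540736
Delta mod 43 = 40

Delta = 40 (mod 43)


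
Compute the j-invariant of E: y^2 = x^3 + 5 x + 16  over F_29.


Delta = -16(4 a^3 + 27 b^2) mod 29 = 18
-1728 * (4 a)^3 = -1728 * (4*5)^3 mod 29 = 10
j = 10 * 18^(-1) mod 29 = 7

j = 7 (mod 29)


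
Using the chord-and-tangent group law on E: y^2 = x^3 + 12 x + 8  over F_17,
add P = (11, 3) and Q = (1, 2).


P != Q, so use the chord formula.
s = (y2 - y1) / (x2 - x1) = (16) / (7) mod 17 = 12
x3 = s^2 - x1 - x2 mod 17 = 12^2 - 11 - 1 = 13
y3 = s (x1 - x3) - y1 mod 17 = 12 * (11 - 13) - 3 = 7

P + Q = (13, 7)


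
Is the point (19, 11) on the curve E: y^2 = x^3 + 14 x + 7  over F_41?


Check whether y^2 = x^3 + 14 x + 7 (mod 41) for (x, y) = (19, 11).
LHS: y^2 = 11^2 mod 41 = 39
RHS: x^3 + 14 x + 7 = 19^3 + 14*19 + 7 mod 41 = 39
LHS = RHS

Yes, on the curve


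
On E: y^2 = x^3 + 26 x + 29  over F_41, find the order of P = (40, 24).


Compute successive multiples of P until we hit O:
  1P = (40, 24)
  2P = (20, 12)
  3P = (24, 2)
  4P = (9, 34)
  5P = (34, 23)
  6P = (16, 21)
  7P = (10, 31)
  8P = (28, 6)
  ... (continuing to 47P)
  47P = O

ord(P) = 47


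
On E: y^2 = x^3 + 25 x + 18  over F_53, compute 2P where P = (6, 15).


Doubling: s = (3 x1^2 + a) / (2 y1)
s = (3*6^2 + 25) / (2*15) mod 53 = 38
x3 = s^2 - 2 x1 mod 53 = 38^2 - 2*6 = 1
y3 = s (x1 - x3) - y1 mod 53 = 38 * (6 - 1) - 15 = 16

2P = (1, 16)


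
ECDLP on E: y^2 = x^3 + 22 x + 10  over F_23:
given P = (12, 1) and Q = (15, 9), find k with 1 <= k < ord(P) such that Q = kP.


Enumerate multiples of P until we hit Q = (15, 9):
  1P = (12, 1)
  2P = (8, 10)
  3P = (21, 2)
  4P = (15, 14)
  5P = (2, 4)
  6P = (13, 20)
  7P = (14, 7)
  8P = (6, 17)
  9P = (7, 1)
  10P = (4, 22)
  11P = (20, 20)
  12P = (20, 3)
  13P = (4, 1)
  14P = (7, 22)
  15P = (6, 6)
  16P = (14, 16)
  17P = (13, 3)
  18P = (2, 19)
  19P = (15, 9)
Match found at i = 19.

k = 19


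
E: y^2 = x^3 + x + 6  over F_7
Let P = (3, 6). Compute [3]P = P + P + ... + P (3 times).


k = 3 = 11_2 (binary, LSB first: 11)
Double-and-add from P = (3, 6):
  bit 0 = 1: acc = O + (3, 6) = (3, 6)
  bit 1 = 1: acc = (3, 6) + (1, 1) = (4, 2)

3P = (4, 2)


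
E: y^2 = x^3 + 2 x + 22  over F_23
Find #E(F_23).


For each x in F_23, count y with y^2 = x^3 + 2 x + 22 mod 23:
  x = 1: RHS = 2, y in [5, 18]  -> 2 point(s)
  x = 3: RHS = 9, y in [3, 20]  -> 2 point(s)
  x = 4: RHS = 2, y in [5, 18]  -> 2 point(s)
  x = 11: RHS = 18, y in [8, 15]  -> 2 point(s)
  x = 12: RHS = 3, y in [7, 16]  -> 2 point(s)
  x = 15: RHS = 0, y in [0]  -> 1 point(s)
  x = 17: RHS = 1, y in [1, 22]  -> 2 point(s)
  x = 18: RHS = 2, y in [5, 18]  -> 2 point(s)
  x = 20: RHS = 12, y in [9, 14]  -> 2 point(s)
Affine points: 17. Add the point at infinity: total = 18.

#E(F_23) = 18


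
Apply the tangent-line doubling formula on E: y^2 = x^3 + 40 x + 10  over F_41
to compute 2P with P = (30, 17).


Doubling: s = (3 x1^2 + a) / (2 y1)
s = (3*30^2 + 40) / (2*17) mod 41 = 1
x3 = s^2 - 2 x1 mod 41 = 1^2 - 2*30 = 23
y3 = s (x1 - x3) - y1 mod 41 = 1 * (30 - 23) - 17 = 31

2P = (23, 31)


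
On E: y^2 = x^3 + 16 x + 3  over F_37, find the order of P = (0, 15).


Compute successive multiples of P until we hit O:
  1P = (0, 15)
  2P = (9, 32)
  3P = (27, 8)
  4P = (19, 5)
  5P = (11, 20)
  6P = (10, 4)
  7P = (16, 10)
  8P = (25, 9)
  ... (continuing to 28P)
  28P = O

ord(P) = 28


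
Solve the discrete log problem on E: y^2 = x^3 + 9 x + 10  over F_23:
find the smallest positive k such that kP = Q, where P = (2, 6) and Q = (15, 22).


Enumerate multiples of P until we hit Q = (15, 22):
  1P = (2, 6)
  2P = (12, 11)
  3P = (15, 22)
Match found at i = 3.

k = 3


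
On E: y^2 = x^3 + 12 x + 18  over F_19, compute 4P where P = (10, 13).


k = 4 = 100_2 (binary, LSB first: 001)
Double-and-add from P = (10, 13):
  bit 0 = 0: acc unchanged = O
  bit 1 = 0: acc unchanged = O
  bit 2 = 1: acc = O + (10, 13) = (10, 13)

4P = (10, 13)


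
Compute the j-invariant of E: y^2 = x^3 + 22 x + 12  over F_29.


Delta = -16(4 a^3 + 27 b^2) mod 29 = 25
-1728 * (4 a)^3 = -1728 * (4*22)^3 mod 29 = 12
j = 12 * 25^(-1) mod 29 = 26

j = 26 (mod 29)


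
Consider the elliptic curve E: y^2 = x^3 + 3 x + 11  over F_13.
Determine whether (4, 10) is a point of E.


Check whether y^2 = x^3 + 3 x + 11 (mod 13) for (x, y) = (4, 10).
LHS: y^2 = 10^2 mod 13 = 9
RHS: x^3 + 3 x + 11 = 4^3 + 3*4 + 11 mod 13 = 9
LHS = RHS

Yes, on the curve


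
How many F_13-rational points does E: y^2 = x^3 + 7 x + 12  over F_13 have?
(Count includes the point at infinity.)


For each x in F_13, count y with y^2 = x^3 + 7 x + 12 mod 13:
  x = 0: RHS = 12, y in [5, 8]  -> 2 point(s)
  x = 4: RHS = 0, y in [0]  -> 1 point(s)
  x = 5: RHS = 3, y in [4, 9]  -> 2 point(s)
  x = 6: RHS = 10, y in [6, 7]  -> 2 point(s)
  x = 7: RHS = 1, y in [1, 12]  -> 2 point(s)
  x = 10: RHS = 3, y in [4, 9]  -> 2 point(s)
  x = 11: RHS = 3, y in [4, 9]  -> 2 point(s)
  x = 12: RHS = 4, y in [2, 11]  -> 2 point(s)
Affine points: 15. Add the point at infinity: total = 16.

#E(F_13) = 16


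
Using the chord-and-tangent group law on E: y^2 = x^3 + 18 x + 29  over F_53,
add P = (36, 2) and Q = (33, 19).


P != Q, so use the chord formula.
s = (y2 - y1) / (x2 - x1) = (17) / (50) mod 53 = 12
x3 = s^2 - x1 - x2 mod 53 = 12^2 - 36 - 33 = 22
y3 = s (x1 - x3) - y1 mod 53 = 12 * (36 - 22) - 2 = 7

P + Q = (22, 7)


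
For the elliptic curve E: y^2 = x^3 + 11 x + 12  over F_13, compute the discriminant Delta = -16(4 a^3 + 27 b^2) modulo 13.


4 a^3 + 27 b^2 = 4*11^3 + 27*12^2 = 5324 + 3888 = 9212
Delta = -16 * (9212) = -147392
Delta mod 13 = 2

Delta = 2 (mod 13)


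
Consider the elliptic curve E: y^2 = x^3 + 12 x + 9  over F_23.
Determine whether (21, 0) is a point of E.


Check whether y^2 = x^3 + 12 x + 9 (mod 23) for (x, y) = (21, 0).
LHS: y^2 = 0^2 mod 23 = 0
RHS: x^3 + 12 x + 9 = 21^3 + 12*21 + 9 mod 23 = 0
LHS = RHS

Yes, on the curve


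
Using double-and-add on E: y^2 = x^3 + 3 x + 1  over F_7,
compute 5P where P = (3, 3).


k = 5 = 101_2 (binary, LSB first: 101)
Double-and-add from P = (3, 3):
  bit 0 = 1: acc = O + (3, 3) = (3, 3)
  bit 1 = 0: acc unchanged = (3, 3)
  bit 2 = 1: acc = (3, 3) + (6, 2) = (2, 6)

5P = (2, 6)


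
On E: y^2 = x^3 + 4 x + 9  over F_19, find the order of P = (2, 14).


Compute successive multiples of P until we hit O:
  1P = (2, 14)
  2P = (13, 15)
  3P = (15, 9)
  4P = (18, 17)
  5P = (0, 3)
  6P = (14, 15)
  7P = (10, 17)
  8P = (11, 4)
  ... (continuing to 18P)
  18P = O

ord(P) = 18


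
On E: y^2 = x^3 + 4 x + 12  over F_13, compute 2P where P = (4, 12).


Doubling: s = (3 x1^2 + a) / (2 y1)
s = (3*4^2 + 4) / (2*12) mod 13 = 0
x3 = s^2 - 2 x1 mod 13 = 0^2 - 2*4 = 5
y3 = s (x1 - x3) - y1 mod 13 = 0 * (4 - 5) - 12 = 1

2P = (5, 1)


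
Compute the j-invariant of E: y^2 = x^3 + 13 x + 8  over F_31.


Delta = -16(4 a^3 + 27 b^2) mod 31 = 12
-1728 * (4 a)^3 = -1728 * (4*13)^3 mod 31 = 29
j = 29 * 12^(-1) mod 31 = 5

j = 5 (mod 31)


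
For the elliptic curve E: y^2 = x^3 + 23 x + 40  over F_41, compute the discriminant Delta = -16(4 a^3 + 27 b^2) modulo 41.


4 a^3 + 27 b^2 = 4*23^3 + 27*40^2 = 48668 + 43200 = 91868
Delta = -16 * (91868) = -1469888
Delta mod 41 = 3

Delta = 3 (mod 41)


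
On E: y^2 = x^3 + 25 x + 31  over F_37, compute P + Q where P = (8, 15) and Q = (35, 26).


P != Q, so use the chord formula.
s = (y2 - y1) / (x2 - x1) = (11) / (27) mod 37 = 10
x3 = s^2 - x1 - x2 mod 37 = 10^2 - 8 - 35 = 20
y3 = s (x1 - x3) - y1 mod 37 = 10 * (8 - 20) - 15 = 13

P + Q = (20, 13)


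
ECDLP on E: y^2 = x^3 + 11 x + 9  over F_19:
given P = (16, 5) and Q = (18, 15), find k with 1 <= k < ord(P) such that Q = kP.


Enumerate multiples of P until we hit Q = (18, 15):
  1P = (16, 5)
  2P = (6, 14)
  3P = (17, 13)
  4P = (12, 8)
  5P = (7, 12)
  6P = (2, 1)
  7P = (10, 13)
  8P = (18, 4)
  9P = (9, 1)
  10P = (11, 6)
  11P = (8, 1)
  12P = (0, 3)
  13P = (14, 0)
  14P = (0, 16)
  15P = (8, 18)
  16P = (11, 13)
  17P = (9, 18)
  18P = (18, 15)
Match found at i = 18.

k = 18


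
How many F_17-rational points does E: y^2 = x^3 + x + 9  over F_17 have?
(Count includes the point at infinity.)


For each x in F_17, count y with y^2 = x^3 + 1 x + 9 mod 17:
  x = 0: RHS = 9, y in [3, 14]  -> 2 point(s)
  x = 2: RHS = 2, y in [6, 11]  -> 2 point(s)
  x = 4: RHS = 9, y in [3, 14]  -> 2 point(s)
  x = 7: RHS = 2, y in [6, 11]  -> 2 point(s)
  x = 8: RHS = 2, y in [6, 11]  -> 2 point(s)
  x = 9: RHS = 16, y in [4, 13]  -> 2 point(s)
  x = 10: RHS = 16, y in [4, 13]  -> 2 point(s)
  x = 11: RHS = 8, y in [5, 12]  -> 2 point(s)
  x = 12: RHS = 15, y in [7, 10]  -> 2 point(s)
  x = 13: RHS = 9, y in [3, 14]  -> 2 point(s)
  x = 14: RHS = 13, y in [8, 9]  -> 2 point(s)
  x = 15: RHS = 16, y in [4, 13]  -> 2 point(s)
Affine points: 24. Add the point at infinity: total = 25.

#E(F_17) = 25


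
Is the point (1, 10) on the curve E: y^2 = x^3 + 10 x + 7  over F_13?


Check whether y^2 = x^3 + 10 x + 7 (mod 13) for (x, y) = (1, 10).
LHS: y^2 = 10^2 mod 13 = 9
RHS: x^3 + 10 x + 7 = 1^3 + 10*1 + 7 mod 13 = 5
LHS != RHS

No, not on the curve


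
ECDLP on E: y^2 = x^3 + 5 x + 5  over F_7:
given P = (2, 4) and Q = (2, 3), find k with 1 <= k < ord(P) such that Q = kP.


Enumerate multiples of P until we hit Q = (2, 3):
  1P = (2, 4)
  2P = (5, 1)
  3P = (1, 2)
  4P = (1, 5)
  5P = (5, 6)
  6P = (2, 3)
Match found at i = 6.

k = 6


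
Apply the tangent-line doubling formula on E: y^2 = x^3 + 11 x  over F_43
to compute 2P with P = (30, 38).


Doubling: s = (3 x1^2 + a) / (2 y1)
s = (3*30^2 + 11) / (2*38) mod 43 = 17
x3 = s^2 - 2 x1 mod 43 = 17^2 - 2*30 = 14
y3 = s (x1 - x3) - y1 mod 43 = 17 * (30 - 14) - 38 = 19

2P = (14, 19)


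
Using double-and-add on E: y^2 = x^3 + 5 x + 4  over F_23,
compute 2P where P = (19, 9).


k = 2 = 10_2 (binary, LSB first: 01)
Double-and-add from P = (19, 9):
  bit 0 = 0: acc unchanged = O
  bit 1 = 1: acc = O + (21, 3) = (21, 3)

2P = (21, 3)


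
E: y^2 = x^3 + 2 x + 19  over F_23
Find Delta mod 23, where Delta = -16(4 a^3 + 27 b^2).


4 a^3 + 27 b^2 = 4*2^3 + 27*19^2 = 32 + 9747 = 9779
Delta = -16 * (9779) = -156464
Delta mod 23 = 5

Delta = 5 (mod 23)


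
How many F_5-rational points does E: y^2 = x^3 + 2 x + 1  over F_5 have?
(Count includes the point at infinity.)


For each x in F_5, count y with y^2 = x^3 + 2 x + 1 mod 5:
  x = 0: RHS = 1, y in [1, 4]  -> 2 point(s)
  x = 1: RHS = 4, y in [2, 3]  -> 2 point(s)
  x = 3: RHS = 4, y in [2, 3]  -> 2 point(s)
Affine points: 6. Add the point at infinity: total = 7.

#E(F_5) = 7


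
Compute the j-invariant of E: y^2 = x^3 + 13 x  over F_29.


Delta = -16(4 a^3 + 27 b^2) mod 29 = 13
-1728 * (4 a)^3 = -1728 * (4*13)^3 mod 29 = 18
j = 18 * 13^(-1) mod 29 = 17

j = 17 (mod 29)


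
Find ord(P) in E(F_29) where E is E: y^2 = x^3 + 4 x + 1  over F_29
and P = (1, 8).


Compute successive multiples of P until we hit O:
  1P = (1, 8)
  2P = (23, 15)
  3P = (6, 26)
  4P = (28, 5)
  5P = (24, 1)
  6P = (11, 19)
  7P = (4, 9)
  8P = (8, 9)
  ... (continuing to 31P)
  31P = O

ord(P) = 31


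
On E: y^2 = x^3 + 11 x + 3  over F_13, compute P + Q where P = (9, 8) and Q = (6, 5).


P != Q, so use the chord formula.
s = (y2 - y1) / (x2 - x1) = (10) / (10) mod 13 = 1
x3 = s^2 - x1 - x2 mod 13 = 1^2 - 9 - 6 = 12
y3 = s (x1 - x3) - y1 mod 13 = 1 * (9 - 12) - 8 = 2

P + Q = (12, 2)


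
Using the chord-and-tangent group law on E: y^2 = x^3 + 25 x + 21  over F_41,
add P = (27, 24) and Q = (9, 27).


P != Q, so use the chord formula.
s = (y2 - y1) / (x2 - x1) = (3) / (23) mod 41 = 34
x3 = s^2 - x1 - x2 mod 41 = 34^2 - 27 - 9 = 13
y3 = s (x1 - x3) - y1 mod 41 = 34 * (27 - 13) - 24 = 1

P + Q = (13, 1)


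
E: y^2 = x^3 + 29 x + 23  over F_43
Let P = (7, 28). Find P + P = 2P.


Doubling: s = (3 x1^2 + a) / (2 y1)
s = (3*7^2 + 29) / (2*28) mod 43 = 40
x3 = s^2 - 2 x1 mod 43 = 40^2 - 2*7 = 38
y3 = s (x1 - x3) - y1 mod 43 = 40 * (7 - 38) - 28 = 22

2P = (38, 22)


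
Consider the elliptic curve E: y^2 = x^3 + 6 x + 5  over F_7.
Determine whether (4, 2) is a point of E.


Check whether y^2 = x^3 + 6 x + 5 (mod 7) for (x, y) = (4, 2).
LHS: y^2 = 2^2 mod 7 = 4
RHS: x^3 + 6 x + 5 = 4^3 + 6*4 + 5 mod 7 = 2
LHS != RHS

No, not on the curve


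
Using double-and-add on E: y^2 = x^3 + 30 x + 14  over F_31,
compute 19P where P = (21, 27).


k = 19 = 10011_2 (binary, LSB first: 11001)
Double-and-add from P = (21, 27):
  bit 0 = 1: acc = O + (21, 27) = (21, 27)
  bit 1 = 1: acc = (21, 27) + (3, 21) = (14, 27)
  bit 2 = 0: acc unchanged = (14, 27)
  bit 3 = 0: acc unchanged = (14, 27)
  bit 4 = 1: acc = (14, 27) + (26, 7) = (11, 30)

19P = (11, 30)


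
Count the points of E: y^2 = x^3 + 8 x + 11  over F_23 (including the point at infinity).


For each x in F_23, count y with y^2 = x^3 + 8 x + 11 mod 23:
  x = 2: RHS = 12, y in [9, 14]  -> 2 point(s)
  x = 3: RHS = 16, y in [4, 19]  -> 2 point(s)
  x = 8: RHS = 12, y in [9, 14]  -> 2 point(s)
  x = 11: RHS = 4, y in [2, 21]  -> 2 point(s)
  x = 12: RHS = 18, y in [8, 15]  -> 2 point(s)
  x = 13: RHS = 12, y in [9, 14]  -> 2 point(s)
  x = 16: RHS = 3, y in [7, 16]  -> 2 point(s)
  x = 17: RHS = 0, y in [0]  -> 1 point(s)
  x = 20: RHS = 6, y in [11, 12]  -> 2 point(s)
  x = 22: RHS = 2, y in [5, 18]  -> 2 point(s)
Affine points: 19. Add the point at infinity: total = 20.

#E(F_23) = 20


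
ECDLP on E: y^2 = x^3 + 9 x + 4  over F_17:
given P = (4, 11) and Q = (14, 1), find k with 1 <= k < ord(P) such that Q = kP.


Enumerate multiples of P until we hit Q = (14, 1):
  1P = (4, 11)
  2P = (5, 15)
  3P = (7, 11)
  4P = (6, 6)
  5P = (9, 10)
  6P = (2, 9)
  7P = (12, 15)
  8P = (14, 1)
Match found at i = 8.

k = 8


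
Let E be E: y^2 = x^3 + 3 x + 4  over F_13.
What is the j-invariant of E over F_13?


Delta = -16(4 a^3 + 27 b^2) mod 13 = 5
-1728 * (4 a)^3 = -1728 * (4*3)^3 mod 13 = 12
j = 12 * 5^(-1) mod 13 = 5

j = 5 (mod 13)


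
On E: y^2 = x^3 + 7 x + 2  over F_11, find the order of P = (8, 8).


Compute successive multiples of P until we hit O:
  1P = (8, 8)
  2P = (10, 7)
  3P = (7, 8)
  4P = (7, 3)
  5P = (10, 4)
  6P = (8, 3)
  7P = O

ord(P) = 7


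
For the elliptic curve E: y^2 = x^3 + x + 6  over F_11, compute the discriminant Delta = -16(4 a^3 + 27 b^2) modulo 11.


4 a^3 + 27 b^2 = 4*1^3 + 27*6^2 = 4 + 972 = 976
Delta = -16 * (976) = -15616
Delta mod 11 = 4

Delta = 4 (mod 11)


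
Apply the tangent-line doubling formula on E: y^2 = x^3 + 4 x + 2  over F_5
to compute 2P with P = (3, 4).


Doubling: s = (3 x1^2 + a) / (2 y1)
s = (3*3^2 + 4) / (2*4) mod 5 = 2
x3 = s^2 - 2 x1 mod 5 = 2^2 - 2*3 = 3
y3 = s (x1 - x3) - y1 mod 5 = 2 * (3 - 3) - 4 = 1

2P = (3, 1)


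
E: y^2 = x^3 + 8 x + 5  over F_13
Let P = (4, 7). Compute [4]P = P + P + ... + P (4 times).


k = 4 = 100_2 (binary, LSB first: 001)
Double-and-add from P = (4, 7):
  bit 0 = 0: acc unchanged = O
  bit 1 = 0: acc unchanged = O
  bit 2 = 1: acc = O + (6, 3) = (6, 3)

4P = (6, 3)


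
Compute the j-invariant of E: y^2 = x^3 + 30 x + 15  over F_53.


Delta = -16(4 a^3 + 27 b^2) mod 53 = 14
-1728 * (4 a)^3 = -1728 * (4*30)^3 mod 53 = 13
j = 13 * 14^(-1) mod 53 = 35

j = 35 (mod 53)


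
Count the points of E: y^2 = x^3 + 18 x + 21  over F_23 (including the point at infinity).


For each x in F_23, count y with y^2 = x^3 + 18 x + 21 mod 23:
  x = 5: RHS = 6, y in [11, 12]  -> 2 point(s)
  x = 6: RHS = 0, y in [0]  -> 1 point(s)
  x = 11: RHS = 9, y in [3, 20]  -> 2 point(s)
  x = 14: RHS = 4, y in [2, 21]  -> 2 point(s)
  x = 15: RHS = 9, y in [3, 20]  -> 2 point(s)
  x = 16: RHS = 12, y in [9, 14]  -> 2 point(s)
  x = 18: RHS = 13, y in [6, 17]  -> 2 point(s)
  x = 19: RHS = 0, y in [0]  -> 1 point(s)
  x = 20: RHS = 9, y in [3, 20]  -> 2 point(s)
  x = 21: RHS = 0, y in [0]  -> 1 point(s)
  x = 22: RHS = 2, y in [5, 18]  -> 2 point(s)
Affine points: 19. Add the point at infinity: total = 20.

#E(F_23) = 20


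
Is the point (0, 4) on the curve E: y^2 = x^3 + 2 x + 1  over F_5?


Check whether y^2 = x^3 + 2 x + 1 (mod 5) for (x, y) = (0, 4).
LHS: y^2 = 4^2 mod 5 = 1
RHS: x^3 + 2 x + 1 = 0^3 + 2*0 + 1 mod 5 = 1
LHS = RHS

Yes, on the curve


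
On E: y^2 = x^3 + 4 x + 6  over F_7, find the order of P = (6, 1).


Compute successive multiples of P until we hit O:
  1P = (6, 1)
  2P = (2, 6)
  3P = (1, 5)
  4P = (4, 3)
  5P = (5, 5)
  6P = (5, 2)
  7P = (4, 4)
  8P = (1, 2)
  ... (continuing to 11P)
  11P = O

ord(P) = 11


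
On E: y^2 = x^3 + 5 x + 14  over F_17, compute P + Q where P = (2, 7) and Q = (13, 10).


P != Q, so use the chord formula.
s = (y2 - y1) / (x2 - x1) = (3) / (11) mod 17 = 8
x3 = s^2 - x1 - x2 mod 17 = 8^2 - 2 - 13 = 15
y3 = s (x1 - x3) - y1 mod 17 = 8 * (2 - 15) - 7 = 8

P + Q = (15, 8)


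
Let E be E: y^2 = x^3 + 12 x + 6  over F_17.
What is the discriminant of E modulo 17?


4 a^3 + 27 b^2 = 4*12^3 + 27*6^2 = 6912 + 972 = 7884
Delta = -16 * (7884) = -126144
Delta mod 17 = 13

Delta = 13 (mod 17)


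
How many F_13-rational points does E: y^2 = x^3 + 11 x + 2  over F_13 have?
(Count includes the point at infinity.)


For each x in F_13, count y with y^2 = x^3 + 11 x + 2 mod 13:
  x = 1: RHS = 1, y in [1, 12]  -> 2 point(s)
  x = 3: RHS = 10, y in [6, 7]  -> 2 point(s)
  x = 5: RHS = 0, y in [0]  -> 1 point(s)
  x = 8: RHS = 4, y in [2, 11]  -> 2 point(s)
  x = 12: RHS = 3, y in [4, 9]  -> 2 point(s)
Affine points: 9. Add the point at infinity: total = 10.

#E(F_13) = 10


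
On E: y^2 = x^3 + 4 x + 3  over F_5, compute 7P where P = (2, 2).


k = 7 = 111_2 (binary, LSB first: 111)
Double-and-add from P = (2, 2):
  bit 0 = 1: acc = O + (2, 2) = (2, 2)
  bit 1 = 1: acc = (2, 2) + (2, 3) = O
  bit 2 = 1: acc = O + (2, 2) = (2, 2)

7P = (2, 2)


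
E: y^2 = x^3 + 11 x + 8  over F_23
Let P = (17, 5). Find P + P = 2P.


Doubling: s = (3 x1^2 + a) / (2 y1)
s = (3*17^2 + 11) / (2*5) mod 23 = 5
x3 = s^2 - 2 x1 mod 23 = 5^2 - 2*17 = 14
y3 = s (x1 - x3) - y1 mod 23 = 5 * (17 - 14) - 5 = 10

2P = (14, 10)


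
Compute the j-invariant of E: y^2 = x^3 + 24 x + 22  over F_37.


Delta = -16(4 a^3 + 27 b^2) mod 37 = 7
-1728 * (4 a)^3 = -1728 * (4*24)^3 mod 37 = 23
j = 23 * 7^(-1) mod 37 = 35

j = 35 (mod 37)


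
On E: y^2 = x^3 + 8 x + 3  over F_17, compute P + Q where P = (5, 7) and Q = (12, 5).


P != Q, so use the chord formula.
s = (y2 - y1) / (x2 - x1) = (15) / (7) mod 17 = 7
x3 = s^2 - x1 - x2 mod 17 = 7^2 - 5 - 12 = 15
y3 = s (x1 - x3) - y1 mod 17 = 7 * (5 - 15) - 7 = 8

P + Q = (15, 8)


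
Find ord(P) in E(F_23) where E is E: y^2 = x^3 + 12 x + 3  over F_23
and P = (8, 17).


Compute successive multiples of P until we hit O:
  1P = (8, 17)
  2P = (20, 3)
  3P = (20, 20)
  4P = (8, 6)
  5P = O

ord(P) = 5


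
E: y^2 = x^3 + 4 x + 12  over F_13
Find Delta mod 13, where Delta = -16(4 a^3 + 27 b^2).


4 a^3 + 27 b^2 = 4*4^3 + 27*12^2 = 256 + 3888 = 4144
Delta = -16 * (4144) = -66304
Delta mod 13 = 9

Delta = 9 (mod 13)


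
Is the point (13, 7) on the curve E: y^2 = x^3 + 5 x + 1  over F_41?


Check whether y^2 = x^3 + 5 x + 1 (mod 41) for (x, y) = (13, 7).
LHS: y^2 = 7^2 mod 41 = 8
RHS: x^3 + 5 x + 1 = 13^3 + 5*13 + 1 mod 41 = 8
LHS = RHS

Yes, on the curve


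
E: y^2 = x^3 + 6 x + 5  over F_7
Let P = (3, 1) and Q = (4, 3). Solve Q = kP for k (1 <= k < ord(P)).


Enumerate multiples of P until we hit Q = (4, 3):
  1P = (3, 1)
  2P = (2, 5)
  3P = (4, 3)
Match found at i = 3.

k = 3


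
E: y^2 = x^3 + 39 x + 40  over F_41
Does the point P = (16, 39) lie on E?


Check whether y^2 = x^3 + 39 x + 40 (mod 41) for (x, y) = (16, 39).
LHS: y^2 = 39^2 mod 41 = 4
RHS: x^3 + 39 x + 40 = 16^3 + 39*16 + 40 mod 41 = 4
LHS = RHS

Yes, on the curve


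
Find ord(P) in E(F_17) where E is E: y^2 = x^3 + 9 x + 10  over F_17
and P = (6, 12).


Compute successive multiples of P until we hit O:
  1P = (6, 12)
  2P = (3, 9)
  3P = (9, 2)
  4P = (15, 1)
  5P = (4, 12)
  6P = (7, 5)
  7P = (2, 11)
  8P = (8, 13)
  ... (continuing to 18P)
  18P = O

ord(P) = 18


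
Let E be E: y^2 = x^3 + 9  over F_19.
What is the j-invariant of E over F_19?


Delta = -16(4 a^3 + 27 b^2) mod 19 = 6
-1728 * (4 a)^3 = -1728 * (4*0)^3 mod 19 = 0
j = 0 * 6^(-1) mod 19 = 0

j = 0 (mod 19)


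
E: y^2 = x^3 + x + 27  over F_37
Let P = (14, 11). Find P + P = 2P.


Doubling: s = (3 x1^2 + a) / (2 y1)
s = (3*14^2 + 1) / (2*11) mod 37 = 15
x3 = s^2 - 2 x1 mod 37 = 15^2 - 2*14 = 12
y3 = s (x1 - x3) - y1 mod 37 = 15 * (14 - 12) - 11 = 19

2P = (12, 19)


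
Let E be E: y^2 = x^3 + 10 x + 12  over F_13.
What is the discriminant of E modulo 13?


4 a^3 + 27 b^2 = 4*10^3 + 27*12^2 = 4000 + 3888 = 7888
Delta = -16 * (7888) = -126208
Delta mod 13 = 9

Delta = 9 (mod 13)


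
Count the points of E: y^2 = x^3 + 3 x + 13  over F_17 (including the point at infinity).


For each x in F_17, count y with y^2 = x^3 + 3 x + 13 mod 17:
  x = 0: RHS = 13, y in [8, 9]  -> 2 point(s)
  x = 1: RHS = 0, y in [0]  -> 1 point(s)
  x = 3: RHS = 15, y in [7, 10]  -> 2 point(s)
  x = 4: RHS = 4, y in [2, 15]  -> 2 point(s)
  x = 5: RHS = 0, y in [0]  -> 1 point(s)
  x = 6: RHS = 9, y in [3, 14]  -> 2 point(s)
  x = 9: RHS = 4, y in [2, 15]  -> 2 point(s)
  x = 11: RHS = 0, y in [0]  -> 1 point(s)
  x = 12: RHS = 9, y in [3, 14]  -> 2 point(s)
  x = 15: RHS = 16, y in [4, 13]  -> 2 point(s)
  x = 16: RHS = 9, y in [3, 14]  -> 2 point(s)
Affine points: 19. Add the point at infinity: total = 20.

#E(F_17) = 20


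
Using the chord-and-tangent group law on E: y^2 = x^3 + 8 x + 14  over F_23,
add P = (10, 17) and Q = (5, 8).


P != Q, so use the chord formula.
s = (y2 - y1) / (x2 - x1) = (14) / (18) mod 23 = 11
x3 = s^2 - x1 - x2 mod 23 = 11^2 - 10 - 5 = 14
y3 = s (x1 - x3) - y1 mod 23 = 11 * (10 - 14) - 17 = 8

P + Q = (14, 8)


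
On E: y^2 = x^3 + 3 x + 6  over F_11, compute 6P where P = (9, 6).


k = 6 = 110_2 (binary, LSB first: 011)
Double-and-add from P = (9, 6):
  bit 0 = 0: acc unchanged = O
  bit 1 = 1: acc = O + (9, 5) = (9, 5)
  bit 2 = 1: acc = (9, 5) + (9, 6) = O

6P = O


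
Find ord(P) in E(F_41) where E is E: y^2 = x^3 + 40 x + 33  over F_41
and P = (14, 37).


Compute successive multiples of P until we hit O:
  1P = (14, 37)
  2P = (15, 21)
  3P = (22, 9)
  4P = (7, 0)
  5P = (22, 32)
  6P = (15, 20)
  7P = (14, 4)
  8P = O

ord(P) = 8


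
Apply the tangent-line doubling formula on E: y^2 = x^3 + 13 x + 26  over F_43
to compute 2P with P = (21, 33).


Doubling: s = (3 x1^2 + a) / (2 y1)
s = (3*21^2 + 13) / (2*33) mod 43 = 2
x3 = s^2 - 2 x1 mod 43 = 2^2 - 2*21 = 5
y3 = s (x1 - x3) - y1 mod 43 = 2 * (21 - 5) - 33 = 42

2P = (5, 42)


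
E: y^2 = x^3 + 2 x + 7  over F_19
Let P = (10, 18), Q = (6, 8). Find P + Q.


P != Q, so use the chord formula.
s = (y2 - y1) / (x2 - x1) = (9) / (15) mod 19 = 12
x3 = s^2 - x1 - x2 mod 19 = 12^2 - 10 - 6 = 14
y3 = s (x1 - x3) - y1 mod 19 = 12 * (10 - 14) - 18 = 10

P + Q = (14, 10)


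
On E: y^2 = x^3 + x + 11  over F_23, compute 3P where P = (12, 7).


k = 3 = 11_2 (binary, LSB first: 11)
Double-and-add from P = (12, 7):
  bit 0 = 1: acc = O + (12, 7) = (12, 7)
  bit 1 = 1: acc = (12, 7) + (8, 5) = (9, 6)

3P = (9, 6)


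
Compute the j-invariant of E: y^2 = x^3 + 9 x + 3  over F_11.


Delta = -16(4 a^3 + 27 b^2) mod 11 = 1
-1728 * (4 a)^3 = -1728 * (4*9)^3 mod 11 = 6
j = 6 * 1^(-1) mod 11 = 6

j = 6 (mod 11)


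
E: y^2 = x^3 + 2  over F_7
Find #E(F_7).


For each x in F_7, count y with y^2 = x^3 + 0 x + 2 mod 7:
  x = 0: RHS = 2, y in [3, 4]  -> 2 point(s)
  x = 3: RHS = 1, y in [1, 6]  -> 2 point(s)
  x = 5: RHS = 1, y in [1, 6]  -> 2 point(s)
  x = 6: RHS = 1, y in [1, 6]  -> 2 point(s)
Affine points: 8. Add the point at infinity: total = 9.

#E(F_7) = 9


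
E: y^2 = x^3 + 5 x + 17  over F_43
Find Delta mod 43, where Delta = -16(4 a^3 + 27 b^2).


4 a^3 + 27 b^2 = 4*5^3 + 27*17^2 = 500 + 7803 = 8303
Delta = -16 * (8303) = -132848
Delta mod 43 = 22

Delta = 22 (mod 43)


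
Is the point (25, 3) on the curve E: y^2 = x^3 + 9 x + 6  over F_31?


Check whether y^2 = x^3 + 9 x + 6 (mod 31) for (x, y) = (25, 3).
LHS: y^2 = 3^2 mod 31 = 9
RHS: x^3 + 9 x + 6 = 25^3 + 9*25 + 6 mod 31 = 15
LHS != RHS

No, not on the curve


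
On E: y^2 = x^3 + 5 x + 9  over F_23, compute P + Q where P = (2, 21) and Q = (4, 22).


P != Q, so use the chord formula.
s = (y2 - y1) / (x2 - x1) = (1) / (2) mod 23 = 12
x3 = s^2 - x1 - x2 mod 23 = 12^2 - 2 - 4 = 0
y3 = s (x1 - x3) - y1 mod 23 = 12 * (2 - 0) - 21 = 3

P + Q = (0, 3)


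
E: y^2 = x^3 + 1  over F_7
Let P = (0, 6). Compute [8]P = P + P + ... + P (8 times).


k = 8 = 1000_2 (binary, LSB first: 0001)
Double-and-add from P = (0, 6):
  bit 0 = 0: acc unchanged = O
  bit 1 = 0: acc unchanged = O
  bit 2 = 0: acc unchanged = O
  bit 3 = 1: acc = O + (0, 1) = (0, 1)

8P = (0, 1)


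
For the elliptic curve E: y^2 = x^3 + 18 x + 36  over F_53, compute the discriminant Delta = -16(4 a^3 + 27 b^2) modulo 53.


4 a^3 + 27 b^2 = 4*18^3 + 27*36^2 = 23328 + 34992 = 58320
Delta = -16 * (58320) = -933120
Delta mod 53 = 51

Delta = 51 (mod 53)


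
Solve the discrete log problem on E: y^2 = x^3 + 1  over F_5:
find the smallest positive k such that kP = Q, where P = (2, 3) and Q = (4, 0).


Enumerate multiples of P until we hit Q = (4, 0):
  1P = (2, 3)
  2P = (0, 1)
  3P = (4, 0)
Match found at i = 3.

k = 3


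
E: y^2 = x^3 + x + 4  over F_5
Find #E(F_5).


For each x in F_5, count y with y^2 = x^3 + 1 x + 4 mod 5:
  x = 0: RHS = 4, y in [2, 3]  -> 2 point(s)
  x = 1: RHS = 1, y in [1, 4]  -> 2 point(s)
  x = 2: RHS = 4, y in [2, 3]  -> 2 point(s)
  x = 3: RHS = 4, y in [2, 3]  -> 2 point(s)
Affine points: 8. Add the point at infinity: total = 9.

#E(F_5) = 9


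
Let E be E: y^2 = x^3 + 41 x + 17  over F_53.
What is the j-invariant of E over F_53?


Delta = -16(4 a^3 + 27 b^2) mod 53 = 1
-1728 * (4 a)^3 = -1728 * (4*41)^3 mod 53 = 28
j = 28 * 1^(-1) mod 53 = 28

j = 28 (mod 53)


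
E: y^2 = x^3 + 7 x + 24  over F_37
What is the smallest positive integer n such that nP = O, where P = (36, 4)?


Compute successive multiples of P until we hit O:
  1P = (36, 4)
  2P = (29, 14)
  3P = (5, 31)
  4P = (7, 34)
  5P = (15, 10)
  6P = (11, 10)
  7P = (18, 5)
  8P = (24, 20)
  ... (continuing to 17P)
  17P = O

ord(P) = 17


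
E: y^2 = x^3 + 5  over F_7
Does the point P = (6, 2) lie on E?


Check whether y^2 = x^3 + 0 x + 5 (mod 7) for (x, y) = (6, 2).
LHS: y^2 = 2^2 mod 7 = 4
RHS: x^3 + 0 x + 5 = 6^3 + 0*6 + 5 mod 7 = 4
LHS = RHS

Yes, on the curve


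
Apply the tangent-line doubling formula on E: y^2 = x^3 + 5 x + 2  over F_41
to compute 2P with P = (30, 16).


Doubling: s = (3 x1^2 + a) / (2 y1)
s = (3*30^2 + 5) / (2*16) mod 41 = 32
x3 = s^2 - 2 x1 mod 41 = 32^2 - 2*30 = 21
y3 = s (x1 - x3) - y1 mod 41 = 32 * (30 - 21) - 16 = 26

2P = (21, 26)


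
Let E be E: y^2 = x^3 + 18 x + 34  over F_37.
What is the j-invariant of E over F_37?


Delta = -16(4 a^3 + 27 b^2) mod 37 = 5
-1728 * (4 a)^3 = -1728 * (4*18)^3 mod 37 = 23
j = 23 * 5^(-1) mod 37 = 12

j = 12 (mod 37)


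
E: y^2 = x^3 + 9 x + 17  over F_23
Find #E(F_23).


For each x in F_23, count y with y^2 = x^3 + 9 x + 17 mod 23:
  x = 1: RHS = 4, y in [2, 21]  -> 2 point(s)
  x = 3: RHS = 2, y in [5, 18]  -> 2 point(s)
  x = 4: RHS = 2, y in [5, 18]  -> 2 point(s)
  x = 5: RHS = 3, y in [7, 16]  -> 2 point(s)
  x = 7: RHS = 9, y in [3, 20]  -> 2 point(s)
  x = 8: RHS = 3, y in [7, 16]  -> 2 point(s)
  x = 10: RHS = 3, y in [7, 16]  -> 2 point(s)
  x = 12: RHS = 13, y in [6, 17]  -> 2 point(s)
  x = 13: RHS = 8, y in [10, 13]  -> 2 point(s)
  x = 14: RHS = 12, y in [9, 14]  -> 2 point(s)
  x = 15: RHS = 8, y in [10, 13]  -> 2 point(s)
  x = 16: RHS = 2, y in [5, 18]  -> 2 point(s)
  x = 17: RHS = 0, y in [0]  -> 1 point(s)
  x = 18: RHS = 8, y in [10, 13]  -> 2 point(s)
  x = 19: RHS = 9, y in [3, 20]  -> 2 point(s)
  x = 20: RHS = 9, y in [3, 20]  -> 2 point(s)
Affine points: 31. Add the point at infinity: total = 32.

#E(F_23) = 32


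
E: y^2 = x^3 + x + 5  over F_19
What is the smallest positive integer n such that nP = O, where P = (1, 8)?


Compute successive multiples of P until we hit O:
  1P = (1, 8)
  2P = (4, 15)
  3P = (11, 13)
  4P = (12, 15)
  5P = (13, 12)
  6P = (3, 4)
  7P = (0, 9)
  8P = (0, 10)
  ... (continuing to 15P)
  15P = O

ord(P) = 15


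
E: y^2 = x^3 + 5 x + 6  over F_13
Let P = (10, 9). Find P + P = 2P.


Doubling: s = (3 x1^2 + a) / (2 y1)
s = (3*10^2 + 5) / (2*9) mod 13 = 9
x3 = s^2 - 2 x1 mod 13 = 9^2 - 2*10 = 9
y3 = s (x1 - x3) - y1 mod 13 = 9 * (10 - 9) - 9 = 0

2P = (9, 0)


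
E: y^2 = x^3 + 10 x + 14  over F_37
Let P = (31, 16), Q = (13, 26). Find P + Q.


P != Q, so use the chord formula.
s = (y2 - y1) / (x2 - x1) = (10) / (19) mod 37 = 20
x3 = s^2 - x1 - x2 mod 37 = 20^2 - 31 - 13 = 23
y3 = s (x1 - x3) - y1 mod 37 = 20 * (31 - 23) - 16 = 33

P + Q = (23, 33)


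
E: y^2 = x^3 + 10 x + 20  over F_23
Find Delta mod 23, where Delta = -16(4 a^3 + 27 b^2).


4 a^3 + 27 b^2 = 4*10^3 + 27*20^2 = 4000 + 10800 = 14800
Delta = -16 * (14800) = -236800
Delta mod 23 = 8

Delta = 8 (mod 23)


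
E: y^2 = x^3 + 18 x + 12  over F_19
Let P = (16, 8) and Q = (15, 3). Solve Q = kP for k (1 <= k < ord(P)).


Enumerate multiples of P until we hit Q = (15, 3):
  1P = (16, 8)
  2P = (3, 6)
  3P = (17, 5)
  4P = (14, 5)
  5P = (15, 3)
Match found at i = 5.

k = 5
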